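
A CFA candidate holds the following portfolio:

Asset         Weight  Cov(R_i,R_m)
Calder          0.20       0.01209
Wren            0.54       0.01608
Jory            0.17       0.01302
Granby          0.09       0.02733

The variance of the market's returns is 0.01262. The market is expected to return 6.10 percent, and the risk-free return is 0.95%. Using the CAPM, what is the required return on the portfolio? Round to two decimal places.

7.39%

β_Calder = 0.01209 / 0.01262 = 0.9580
β_Wren = 0.01608 / 0.01262 = 1.2742
β_Jory = 0.01302 / 0.01262 = 1.0317
β_Granby = 0.02733 / 0.01262 = 2.1656
β_P = Σ w_i β_i = 0.20×0.9580 + 0.54×1.2742 + 0.17×1.0317 + 0.09×2.1656 = 1.2500
MRP = 6.10% − 0.95% = 5.15%
E(R_P) = R_f + β_P × MRP = 0.95% + 1.2500 × 5.15% = 7.39%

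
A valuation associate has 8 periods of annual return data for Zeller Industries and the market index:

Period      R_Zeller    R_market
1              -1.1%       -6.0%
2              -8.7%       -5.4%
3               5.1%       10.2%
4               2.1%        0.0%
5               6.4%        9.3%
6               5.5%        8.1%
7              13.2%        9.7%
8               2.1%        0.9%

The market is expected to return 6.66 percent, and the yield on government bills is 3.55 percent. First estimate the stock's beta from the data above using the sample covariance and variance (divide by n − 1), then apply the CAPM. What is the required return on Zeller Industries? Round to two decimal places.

Mean R_i = (-1.1 − 8.7 + 5.1 + 2.1 + 6.4 + 5.5 + 13.2 + 2.1) / 8 = 3.0750%
Mean R_m = (-6.0 − 5.4 + 10.2 + 0.0 + 9.3 + 8.1 + 9.7 + 0.9) / 8 = 3.3500%
Σ(R_i − R̄_i)(R_m − R̄_m) = 257.1900  ⇒  Cov = 257.1900 / 7 = 36.7414
Σ(R_m − R̄_m)² = 326.4200  ⇒  Var(R_m) = 326.4200 / 7 = 46.6314
β = Cov / Var(R_m) = 36.7414 / 46.6314 = 0.7879
MRP = 6.66% − 3.55% = 3.11%
E(R) = R_f + β × MRP = 3.55% + 0.7879 × 3.11% = 6.00%

6.00%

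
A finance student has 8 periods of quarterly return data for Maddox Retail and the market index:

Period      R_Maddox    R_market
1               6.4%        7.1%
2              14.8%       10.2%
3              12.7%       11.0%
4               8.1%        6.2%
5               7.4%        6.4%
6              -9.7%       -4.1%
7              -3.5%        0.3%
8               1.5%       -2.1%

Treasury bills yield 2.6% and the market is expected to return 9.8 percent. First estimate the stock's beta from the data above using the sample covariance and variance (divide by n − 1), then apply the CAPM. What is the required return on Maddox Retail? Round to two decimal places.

Mean R_i = (6.4 + 14.8 + 12.7 + 8.1 + 7.4 − 9.7 − 3.5 + 1.5) / 8 = 4.7125%
Mean R_m = (7.1 + 10.2 + 11.0 + 6.2 + 6.4 − 4.1 + 0.3 − 2.1) / 8 = 4.3750%
Σ(R_i − R̄_i)(R_m − R̄_m) = 304.3125  ⇒  Cov = 304.3125 / 7 = 43.4732
Σ(R_m − R̄_m)² = 223.0350  ⇒  Var(R_m) = 223.0350 / 7 = 31.8621
β = Cov / Var(R_m) = 43.4732 / 31.8621 = 1.3644
MRP = 9.8% − 2.6% = 7.20%
E(R) = R_f + β × MRP = 2.6% + 1.3644 × 7.2% = 12.42%

12.42%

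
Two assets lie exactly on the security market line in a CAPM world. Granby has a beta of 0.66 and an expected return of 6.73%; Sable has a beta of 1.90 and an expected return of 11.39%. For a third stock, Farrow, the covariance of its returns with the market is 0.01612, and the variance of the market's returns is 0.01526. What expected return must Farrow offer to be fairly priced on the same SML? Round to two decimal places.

8.22%

MRP = (11.39% − 6.73%) / (1.90 − 0.66) = 3.7581%
R_f = 6.73% − 0.66 × 3.7581% = 4.2497%
β_Farrow = Cov / Var(R_m) = 0.01612 / 0.01526 = 1.0564
E(R_Farrow) = R_f + β × MRP = 4.2497% + 1.0564 × 3.7581% = 8.22%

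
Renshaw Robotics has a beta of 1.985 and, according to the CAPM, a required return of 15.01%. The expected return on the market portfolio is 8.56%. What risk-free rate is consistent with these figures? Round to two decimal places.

E(R) = R_f + β(E(R_m) − R_f) = R_f(1 − β) + β·E(R_m)
15.01% = R_f × (1 − 1.985) + 1.985 × 8.56%
15.01% = R_f × -0.985 + 16.99160%
R_f = (15.01% − 16.99160%) / -0.985 = 2.01%

2.01%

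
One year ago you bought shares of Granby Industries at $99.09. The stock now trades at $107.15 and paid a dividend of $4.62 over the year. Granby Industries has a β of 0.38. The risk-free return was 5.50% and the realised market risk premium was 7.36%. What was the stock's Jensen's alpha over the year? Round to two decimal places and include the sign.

Realised HPR = (P1 + D1 − P0) / P0 = (107.15 + 4.62 − 99.09) / 99.09 = 12.68 / 99.09 = 12.7964%
CAPM required = R_f + β·MRP = 5.50% + 0.38 × 7.36% = 8.2968%
α = realised − required = 12.7964% − 8.2968% = +4.50%

+4.50%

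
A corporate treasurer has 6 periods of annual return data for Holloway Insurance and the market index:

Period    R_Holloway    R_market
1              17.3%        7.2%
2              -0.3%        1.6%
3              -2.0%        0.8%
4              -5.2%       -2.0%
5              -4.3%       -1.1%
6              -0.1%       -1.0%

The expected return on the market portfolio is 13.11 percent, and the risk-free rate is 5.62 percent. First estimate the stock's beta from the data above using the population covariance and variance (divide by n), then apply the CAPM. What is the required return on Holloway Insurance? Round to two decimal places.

Mean R_i = (17.3 − 0.3 − 2.0 − 5.2 − 4.3 − 0.1) / 6 = 0.9000%
Mean R_m = (7.2 + 1.6 + 0.8 − 2.0 − 1.1 − 1.0) / 6 = 0.9167%
Σ(R_i − R̄_i)(R_m − R̄_m) = 132.7600  ⇒  Cov = 132.7600 / 6 = 22.1267
Σ(R_m − R̄_m)² = 56.2083  ⇒  Var(R_m) = 56.2083 / 6 = 9.3681
β = Cov / Var(R_m) = 22.1267 / 9.3681 = 2.3619
MRP = 13.11% − 5.62% = 7.49%
E(R) = R_f + β × MRP = 5.62% + 2.3619 × 7.49% = 23.31%

23.31%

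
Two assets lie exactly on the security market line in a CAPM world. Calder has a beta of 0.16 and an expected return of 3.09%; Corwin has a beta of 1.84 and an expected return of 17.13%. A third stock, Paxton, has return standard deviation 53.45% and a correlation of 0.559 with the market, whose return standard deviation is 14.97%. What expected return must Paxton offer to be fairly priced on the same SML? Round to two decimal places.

MRP = (17.13% − 3.09%) / (1.84 − 0.16) = 8.3571%
R_f = 3.09% − 0.16 × 8.3571% = 1.7529%
β_Paxton = ρ·σ_i/σ_m = 0.559 × 53.45 / 14.97 = 1.9959
E(R_Paxton) = R_f + β × MRP = 1.7529% + 1.9959 × 8.3571% = 18.43%

18.43%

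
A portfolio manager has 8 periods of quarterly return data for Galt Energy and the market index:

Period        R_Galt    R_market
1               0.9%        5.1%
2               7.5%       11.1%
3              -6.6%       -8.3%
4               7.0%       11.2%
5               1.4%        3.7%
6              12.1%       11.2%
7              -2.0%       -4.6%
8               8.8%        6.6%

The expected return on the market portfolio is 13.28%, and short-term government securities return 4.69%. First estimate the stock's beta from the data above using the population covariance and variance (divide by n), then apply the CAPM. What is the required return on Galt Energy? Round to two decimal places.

11.33%

Mean R_i = (0.9 + 7.5 − 6.6 + 7.0 + 1.4 + 12.1 − 2.0 + 8.8) / 8 = 3.6375%
Mean R_m = (5.1 + 11.1 − 8.3 + 11.2 + 3.7 + 11.2 − 4.6 + 6.6) / 8 = 4.5000%
Σ(R_i − R̄_i)(R_m − R̄_m) = 298.0500  ⇒  Cov = 298.0500 / 8 = 37.2563
Σ(R_m − R̄_m)² = 385.4000  ⇒  Var(R_m) = 385.4000 / 8 = 48.1750
β = Cov / Var(R_m) = 37.2563 / 48.1750 = 0.7734
MRP = 13.28% − 4.69% = 8.59%
E(R) = R_f + β × MRP = 4.69% + 0.7734 × 8.59% = 11.33%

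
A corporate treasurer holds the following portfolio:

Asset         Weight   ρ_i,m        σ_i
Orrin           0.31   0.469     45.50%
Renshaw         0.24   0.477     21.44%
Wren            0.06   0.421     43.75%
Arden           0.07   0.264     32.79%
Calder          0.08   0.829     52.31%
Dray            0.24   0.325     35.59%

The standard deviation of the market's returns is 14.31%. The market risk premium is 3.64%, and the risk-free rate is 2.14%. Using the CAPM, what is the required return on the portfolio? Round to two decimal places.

6.47%

β_Orrin = 0.469 × 45.50% / 14.31% = 1.4912
β_Renshaw = 0.477 × 21.44% / 14.31% = 0.7147
β_Wren = 0.421 × 43.75% / 14.31% = 1.2871
β_Arden = 0.264 × 32.79% / 14.31% = 0.6049
β_Calder = 0.829 × 52.31% / 14.31% = 3.0304
β_Dray = 0.325 × 35.59% / 14.31% = 0.8083
β_P = Σ w_i β_i = 0.31×1.4912 + 0.24×0.7147 + 0.06×1.2871 + 0.07×0.6049 + 0.08×3.0304 + 0.24×0.8083 = 1.1898
E(R_P) = R_f + β_P × MRP = 2.14% + 1.1898 × 3.64% = 6.47%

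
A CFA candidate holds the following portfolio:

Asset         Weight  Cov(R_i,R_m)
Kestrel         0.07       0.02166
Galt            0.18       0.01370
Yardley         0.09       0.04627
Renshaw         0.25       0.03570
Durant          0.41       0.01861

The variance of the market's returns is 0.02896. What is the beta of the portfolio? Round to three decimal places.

β_Kestrel = 0.02166 / 0.02896 = 0.7479
β_Galt = 0.01370 / 0.02896 = 0.4731
β_Yardley = 0.04627 / 0.02896 = 1.5977
β_Renshaw = 0.03570 / 0.02896 = 1.2327
β_Durant = 0.01861 / 0.02896 = 0.6426
β_P = Σ w_i β_i = 0.07×0.7479 + 0.18×0.4731 + 0.09×1.5977 + 0.25×1.2327 + 0.41×0.6426 = 0.8529

0.853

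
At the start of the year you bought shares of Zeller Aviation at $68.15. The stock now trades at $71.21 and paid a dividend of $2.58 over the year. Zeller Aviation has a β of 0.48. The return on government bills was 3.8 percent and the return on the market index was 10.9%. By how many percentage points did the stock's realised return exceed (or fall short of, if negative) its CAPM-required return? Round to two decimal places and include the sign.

+1.07%

Realised HPR = (P1 + D1 − P0) / P0 = (71.21 + 2.58 − 68.15) / 68.15 = 5.64 / 68.15 = 8.2759%
MRP = 10.9% − 3.8% = 7.10%
CAPM required = R_f + β·MRP = 3.8% + 0.48 × 7.1% = 7.2080%
α = realised − required = 8.2759% − 7.2080% = +1.07%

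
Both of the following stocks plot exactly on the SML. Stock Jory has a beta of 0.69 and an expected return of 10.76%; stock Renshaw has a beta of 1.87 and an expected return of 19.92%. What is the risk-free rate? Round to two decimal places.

5.40%

Both satisfy E(R) = R_f + β·MRP, so the slope of the SML is
MRP = (19.92% − 10.76%) / (1.87 − 0.69) = 9.16% / 1.18 = 7.7627%
R_f = E(R_Jory) − β_Jory·MRP = 10.76% − 0.69 × 7.7627% = 5.4037%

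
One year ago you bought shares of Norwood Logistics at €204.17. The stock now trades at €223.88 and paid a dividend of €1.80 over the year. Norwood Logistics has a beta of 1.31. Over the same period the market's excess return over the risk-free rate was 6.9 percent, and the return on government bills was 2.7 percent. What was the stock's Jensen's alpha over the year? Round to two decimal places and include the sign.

Realised HPR = (P1 + D1 − P0) / P0 = (223.88 + 1.80 − 204.17) / 204.17 = 21.51 / 204.17 = 10.5353%
CAPM required = R_f + β·MRP = 2.7% + 1.31 × 6.9% = 11.7390%
α = realised − required = 10.5353% − 11.7390% = -1.20%

-1.20%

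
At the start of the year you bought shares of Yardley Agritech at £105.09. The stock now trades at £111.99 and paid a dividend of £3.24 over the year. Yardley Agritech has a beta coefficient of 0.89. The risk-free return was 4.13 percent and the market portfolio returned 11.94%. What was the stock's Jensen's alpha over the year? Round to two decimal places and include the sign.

-1.43%

Realised HPR = (P1 + D1 − P0) / P0 = (111.99 + 3.24 − 105.09) / 105.09 = 10.14 / 105.09 = 9.6489%
MRP = 11.94% − 4.13% = 7.81%
CAPM required = R_f + β·MRP = 4.13% + 0.89 × 7.81% = 11.0809%
α = realised − required = 9.6489% − 11.0809% = -1.43%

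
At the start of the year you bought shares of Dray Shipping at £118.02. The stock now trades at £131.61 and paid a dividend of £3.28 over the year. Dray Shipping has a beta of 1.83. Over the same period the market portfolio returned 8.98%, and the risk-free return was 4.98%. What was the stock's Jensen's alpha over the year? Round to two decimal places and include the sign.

+1.99%

Realised HPR = (P1 + D1 − P0) / P0 = (131.61 + 3.28 − 118.02) / 118.02 = 16.87 / 118.02 = 14.2942%
MRP = 8.98% − 4.98% = 4.00%
CAPM required = R_f + β·MRP = 4.98% + 1.83 × 4.00% = 12.3000%
α = realised − required = 14.2942% − 12.3000% = +1.99%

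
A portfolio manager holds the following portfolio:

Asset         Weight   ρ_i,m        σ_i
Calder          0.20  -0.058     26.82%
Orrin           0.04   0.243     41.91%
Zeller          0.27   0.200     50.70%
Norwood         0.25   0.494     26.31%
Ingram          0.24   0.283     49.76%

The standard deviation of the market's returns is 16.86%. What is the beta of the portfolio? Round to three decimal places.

β_Calder = -0.058 × 26.82% / 16.86% = -0.0923
β_Orrin = 0.243 × 41.91% / 16.86% = 0.6040
β_Zeller = 0.200 × 50.70% / 16.86% = 0.6014
β_Norwood = 0.494 × 26.31% / 16.86% = 0.7709
β_Ingram = 0.283 × 49.76% / 16.86% = 0.8352
β_P = Σ w_i β_i = 0.20×-0.0923 + 0.04×0.6040 + 0.27×0.6014 + 0.25×0.7709 + 0.24×0.8352 = 0.5613

0.561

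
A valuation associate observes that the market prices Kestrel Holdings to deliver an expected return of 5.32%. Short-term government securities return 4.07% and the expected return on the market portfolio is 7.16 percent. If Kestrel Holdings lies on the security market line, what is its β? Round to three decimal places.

MRP = 7.16% − 4.07% = 3.09%
β = (E(R) − R_f) / MRP = (5.32% − 4.07%) / 3.09% = 1.25% / 3.09% = 0.405

0.405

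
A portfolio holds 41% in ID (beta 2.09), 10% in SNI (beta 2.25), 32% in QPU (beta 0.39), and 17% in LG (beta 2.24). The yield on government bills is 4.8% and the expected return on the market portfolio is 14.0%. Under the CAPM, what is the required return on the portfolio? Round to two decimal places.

19.41%

β_P = Σ w_i β_i = 0.41×2.09 + 0.10×2.25 + 0.32×0.39 + 0.17×2.24 = 1.5875
MRP = 14.0% − 4.8% = 9.20%
E(R_P) = R_f + β_P × MRP = 4.8% + 1.5875 × 9.2% = 19.41%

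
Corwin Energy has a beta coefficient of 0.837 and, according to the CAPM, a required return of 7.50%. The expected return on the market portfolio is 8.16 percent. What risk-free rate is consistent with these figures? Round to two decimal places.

E(R) = R_f + β(E(R_m) − R_f) = R_f(1 − β) + β·E(R_m)
7.50% = R_f × (1 − 0.837) + 0.837 × 8.16%
7.50% = R_f × 0.163 + 6.82992%
R_f = (7.50% − 6.82992%) / 0.163 = 4.11%

4.11%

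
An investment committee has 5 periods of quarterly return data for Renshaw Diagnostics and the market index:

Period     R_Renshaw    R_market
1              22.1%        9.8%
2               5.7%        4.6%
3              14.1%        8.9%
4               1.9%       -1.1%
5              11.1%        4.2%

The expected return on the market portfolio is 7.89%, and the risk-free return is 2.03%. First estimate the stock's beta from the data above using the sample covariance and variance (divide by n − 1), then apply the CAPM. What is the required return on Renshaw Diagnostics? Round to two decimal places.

11.53%

Mean R_i = (22.1 + 5.7 + 14.1 + 1.9 + 11.1) / 5 = 10.9800%
Mean R_m = (9.8 + 4.6 + 8.9 − 1.1 + 4.2) / 5 = 5.2800%
Σ(R_i − R̄_i)(R_m − R̄_m) = 122.9480  ⇒  Cov = 122.9480 / 4 = 30.7370
Σ(R_m − R̄_m)² = 75.8680  ⇒  Var(R_m) = 75.8680 / 4 = 18.9670
β = Cov / Var(R_m) = 30.7370 / 18.9670 = 1.6206
MRP = 7.89% − 2.03% = 5.86%
E(R) = R_f + β × MRP = 2.03% + 1.6206 × 5.86% = 11.53%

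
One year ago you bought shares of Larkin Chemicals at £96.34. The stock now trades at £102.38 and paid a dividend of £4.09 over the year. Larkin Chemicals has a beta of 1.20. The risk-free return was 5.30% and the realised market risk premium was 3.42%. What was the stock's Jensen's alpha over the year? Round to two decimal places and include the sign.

Realised HPR = (P1 + D1 − P0) / P0 = (102.38 + 4.09 − 96.34) / 96.34 = 10.13 / 96.34 = 10.5148%
CAPM required = R_f + β·MRP = 5.30% + 1.20 × 3.42% = 9.4040%
α = realised − required = 10.5148% − 9.4040% = +1.11%

+1.11%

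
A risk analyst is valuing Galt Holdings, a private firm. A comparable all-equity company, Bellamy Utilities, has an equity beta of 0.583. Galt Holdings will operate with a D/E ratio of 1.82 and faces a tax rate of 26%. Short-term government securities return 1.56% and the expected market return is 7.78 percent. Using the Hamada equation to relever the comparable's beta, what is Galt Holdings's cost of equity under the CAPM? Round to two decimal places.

10.07%

β_L = β_U × [1 + (1 − t)(D/E)] = 0.583 × [1 + (1 − 0.26) × 1.82]
    = 0.583 × [1 + 0.74 × 1.82] = 0.583 × 2.3468 = 1.3682
MRP = 7.78% − 1.56% = 6.22%
E(R) = R_f + β_L × MRP = 1.56% + 1.3682 × 6.22% = 10.07%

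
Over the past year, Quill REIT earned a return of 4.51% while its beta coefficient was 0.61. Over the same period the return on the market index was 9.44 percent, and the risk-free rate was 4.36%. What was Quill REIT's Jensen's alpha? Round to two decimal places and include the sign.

-2.95%

Market excess return = 9.44% − 4.36% = 5.08%
CAPM benchmark = R_f + β(R_m − R_f) = 4.36% + 0.61 × 5.08% = 7.4588%
α = actual − benchmark = 4.51% − 7.4588% = -2.95%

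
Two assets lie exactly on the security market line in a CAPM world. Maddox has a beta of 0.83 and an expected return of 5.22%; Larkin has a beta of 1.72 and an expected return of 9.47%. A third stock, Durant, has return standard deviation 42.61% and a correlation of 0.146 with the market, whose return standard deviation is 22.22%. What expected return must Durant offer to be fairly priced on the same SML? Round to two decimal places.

2.59%

MRP = (9.47% − 5.22%) / (1.72 − 0.83) = 4.7753%
R_f = 5.22% − 0.83 × 4.7753% = 1.2565%
β_Durant = ρ·σ_i/σ_m = 0.146 × 42.61 / 22.22 = 0.2800
E(R_Durant) = R_f + β × MRP = 1.2565% + 0.2800 × 4.7753% = 2.59%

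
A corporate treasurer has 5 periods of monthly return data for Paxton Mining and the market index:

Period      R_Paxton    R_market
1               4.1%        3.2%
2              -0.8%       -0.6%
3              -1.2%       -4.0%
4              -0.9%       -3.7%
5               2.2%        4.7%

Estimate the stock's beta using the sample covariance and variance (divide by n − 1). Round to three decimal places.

0.519

Mean R_i = (4.1 − 0.8 − 1.2 − 0.9 + 2.2) / 5 = 0.6800%
Mean R_m = (3.2 − 0.6 − 4.0 − 3.7 + 4.7) / 5 = -0.0800%
Σ(R_i − R̄_i)(R_m − R̄_m) = 32.3420  ⇒  Cov = 32.3420 / 4 = 8.0855
Σ(R_m − R̄_m)² = 62.3480  ⇒  Var(R_m) = 62.3480 / 4 = 15.5870
β = Cov / Var(R_m) = 8.0855 / 15.5870 = 0.5187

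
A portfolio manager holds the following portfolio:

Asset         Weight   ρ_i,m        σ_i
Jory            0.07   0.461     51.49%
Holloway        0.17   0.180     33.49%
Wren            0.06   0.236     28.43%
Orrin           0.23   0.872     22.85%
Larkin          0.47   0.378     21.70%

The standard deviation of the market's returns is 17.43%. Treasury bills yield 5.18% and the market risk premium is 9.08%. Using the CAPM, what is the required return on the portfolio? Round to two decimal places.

11.18%

β_Jory = 0.461 × 51.49% / 17.43% = 1.3618
β_Holloway = 0.180 × 33.49% / 17.43% = 0.3459
β_Wren = 0.236 × 28.43% / 17.43% = 0.3849
β_Orrin = 0.872 × 22.85% / 17.43% = 1.1432
β_Larkin = 0.378 × 21.70% / 17.43% = 0.4706
β_P = Σ w_i β_i = 0.07×1.3618 + 0.17×0.3459 + 0.06×0.3849 + 0.23×1.1432 + 0.47×0.4706 = 0.6613
E(R_P) = R_f + β_P × MRP = 5.18% + 0.6613 × 9.08% = 11.18%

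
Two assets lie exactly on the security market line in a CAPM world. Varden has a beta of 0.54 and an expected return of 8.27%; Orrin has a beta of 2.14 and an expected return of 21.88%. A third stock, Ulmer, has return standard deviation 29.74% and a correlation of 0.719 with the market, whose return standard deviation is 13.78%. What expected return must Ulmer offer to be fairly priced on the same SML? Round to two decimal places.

16.88%

MRP = (21.88% − 8.27%) / (2.14 − 0.54) = 8.5063%
R_f = 8.27% − 0.54 × 8.5063% = 3.6766%
β_Ulmer = ρ·σ_i/σ_m = 0.719 × 29.74 / 13.78 = 1.5517
E(R_Ulmer) = R_f + β × MRP = 3.6766% + 1.5517 × 8.5063% = 16.88%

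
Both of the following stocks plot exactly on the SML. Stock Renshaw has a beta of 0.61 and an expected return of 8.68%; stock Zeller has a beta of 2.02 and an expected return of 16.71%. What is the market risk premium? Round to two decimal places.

5.70%

Both satisfy E(R) = R_f + β·MRP, so the slope of the SML is
MRP = (16.71% − 8.68%) / (2.02 − 0.61) = 8.03% / 1.41 = 5.6950%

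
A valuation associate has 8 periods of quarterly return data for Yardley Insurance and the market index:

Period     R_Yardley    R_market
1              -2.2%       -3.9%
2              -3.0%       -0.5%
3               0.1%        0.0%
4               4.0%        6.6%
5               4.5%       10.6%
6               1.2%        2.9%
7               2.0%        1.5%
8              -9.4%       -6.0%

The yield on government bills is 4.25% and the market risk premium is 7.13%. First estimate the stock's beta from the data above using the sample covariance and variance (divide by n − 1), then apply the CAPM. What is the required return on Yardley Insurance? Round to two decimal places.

Mean R_i = (-2.2 − 3.0 + 0.1 + 4.0 + 4.5 + 1.2 + 2.0 − 9.4) / 8 = -0.3500%
Mean R_m = (-3.9 − 0.5 + 0.0 + 6.6 + 10.6 + 2.9 + 1.5 − 6.0) / 8 = 1.4000%
Σ(R_i − R̄_i)(R_m − R̄_m) = 150.9800  ⇒  Cov = 150.9800 / 7 = 21.5686
Σ(R_m − R̄_m)² = 202.3600  ⇒  Var(R_m) = 202.3600 / 7 = 28.9086
β = Cov / Var(R_m) = 21.5686 / 28.9086 = 0.7461
E(R) = R_f + β × MRP = 4.25% + 0.7461 × 7.13% = 9.57%

9.57%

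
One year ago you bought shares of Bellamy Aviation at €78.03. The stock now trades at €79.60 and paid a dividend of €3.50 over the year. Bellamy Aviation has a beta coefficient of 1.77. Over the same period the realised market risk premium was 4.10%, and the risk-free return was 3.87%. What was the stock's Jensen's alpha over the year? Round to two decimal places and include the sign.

-4.63%

Realised HPR = (P1 + D1 − P0) / P0 = (79.60 + 3.50 − 78.03) / 78.03 = 5.07 / 78.03 = 6.4975%
CAPM required = R_f + β·MRP = 3.87% + 1.77 × 4.10% = 11.1270%
α = realised − required = 6.4975% − 11.1270% = -4.63%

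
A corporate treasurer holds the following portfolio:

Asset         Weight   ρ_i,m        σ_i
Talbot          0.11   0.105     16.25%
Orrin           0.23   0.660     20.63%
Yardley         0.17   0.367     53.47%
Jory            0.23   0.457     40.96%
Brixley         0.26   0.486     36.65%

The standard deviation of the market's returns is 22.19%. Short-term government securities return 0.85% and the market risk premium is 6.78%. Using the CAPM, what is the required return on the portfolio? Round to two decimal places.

β_Talbot = 0.105 × 16.25% / 22.19% = 0.0769
β_Orrin = 0.660 × 20.63% / 22.19% = 0.6136
β_Yardley = 0.367 × 53.47% / 22.19% = 0.8843
β_Jory = 0.457 × 40.96% / 22.19% = 0.8436
β_Brixley = 0.486 × 36.65% / 22.19% = 0.8027
β_P = Σ w_i β_i = 0.11×0.0769 + 0.23×0.6136 + 0.17×0.8843 + 0.23×0.8436 + 0.26×0.8027 = 0.7026
E(R_P) = R_f + β_P × MRP = 0.85% + 0.7026 × 6.78% = 5.61%

5.61%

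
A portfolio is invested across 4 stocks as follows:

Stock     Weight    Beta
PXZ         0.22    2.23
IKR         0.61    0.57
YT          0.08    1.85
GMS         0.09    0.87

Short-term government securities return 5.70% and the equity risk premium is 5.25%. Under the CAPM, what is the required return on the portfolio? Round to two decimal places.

β_P = Σ w_i β_i = 0.22×2.23 + 0.61×0.57 + 0.08×1.85 + 0.09×0.87 = 1.0646
E(R_P) = R_f + β_P × MRP = 5.70% + 1.0646 × 5.25% = 11.29%

11.29%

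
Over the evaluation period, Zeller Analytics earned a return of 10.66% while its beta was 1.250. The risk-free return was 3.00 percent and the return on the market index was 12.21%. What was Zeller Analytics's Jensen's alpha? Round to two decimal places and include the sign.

-3.85%

Market excess return = 12.21% − 3.00% = 9.21%
CAPM benchmark = R_f + β(R_m − R_f) = 3.00% + 1.250 × 9.21% = 14.51250%
α = actual − benchmark = 10.66% − 14.51250% = -3.85%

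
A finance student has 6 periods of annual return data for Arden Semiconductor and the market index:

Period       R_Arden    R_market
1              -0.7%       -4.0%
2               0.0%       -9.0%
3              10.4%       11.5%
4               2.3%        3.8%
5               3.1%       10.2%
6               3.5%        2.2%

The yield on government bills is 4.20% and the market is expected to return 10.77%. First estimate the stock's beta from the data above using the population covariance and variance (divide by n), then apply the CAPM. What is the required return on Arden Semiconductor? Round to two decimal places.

6.79%

Mean R_i = (-0.7 + 0.0 + 10.4 + 2.3 + 3.1 + 3.5) / 6 = 3.1000%
Mean R_m = (-4.0 − 9.0 + 11.5 + 3.8 + 10.2 + 2.2) / 6 = 2.4500%
Σ(R_i − R̄_i)(R_m − R̄_m) = 124.8900  ⇒  Cov = 124.8900 / 6 = 20.8150
Σ(R_m − R̄_m)² = 316.5550  ⇒  Var(R_m) = 316.5550 / 6 = 52.7592
β = Cov / Var(R_m) = 20.8150 / 52.7592 = 0.3945
MRP = 10.77% − 4.20% = 6.57%
E(R) = R_f + β × MRP = 4.20% + 0.3945 × 6.57% = 6.79%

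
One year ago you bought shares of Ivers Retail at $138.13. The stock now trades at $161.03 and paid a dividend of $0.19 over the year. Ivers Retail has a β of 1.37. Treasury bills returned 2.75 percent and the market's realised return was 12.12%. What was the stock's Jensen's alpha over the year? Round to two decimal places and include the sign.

+1.13%

Realised HPR = (P1 + D1 − P0) / P0 = (161.03 + 0.19 − 138.13) / 138.13 = 23.09 / 138.13 = 16.7161%
MRP = 12.12% − 2.75% = 9.37%
CAPM required = R_f + β·MRP = 2.75% + 1.37 × 9.37% = 15.5869%
α = realised − required = 16.7161% − 15.5869% = +1.13%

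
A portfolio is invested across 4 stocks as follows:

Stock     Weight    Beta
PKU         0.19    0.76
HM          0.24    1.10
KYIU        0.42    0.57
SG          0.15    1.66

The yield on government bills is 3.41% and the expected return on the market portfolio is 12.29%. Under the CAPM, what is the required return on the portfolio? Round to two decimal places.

11.37%

β_P = Σ w_i β_i = 0.19×0.76 + 0.24×1.10 + 0.42×0.57 + 0.15×1.66 = 0.8968
MRP = 12.29% − 3.41% = 8.88%
E(R_P) = R_f + β_P × MRP = 3.41% + 0.8968 × 8.88% = 11.37%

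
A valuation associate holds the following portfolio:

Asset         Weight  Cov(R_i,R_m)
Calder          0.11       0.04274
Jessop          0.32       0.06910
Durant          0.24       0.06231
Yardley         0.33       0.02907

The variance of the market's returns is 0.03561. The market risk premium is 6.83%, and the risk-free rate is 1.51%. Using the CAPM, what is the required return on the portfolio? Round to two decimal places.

β_Calder = 0.04274 / 0.03561 = 1.2002
β_Jessop = 0.06910 / 0.03561 = 1.9405
β_Durant = 0.06231 / 0.03561 = 1.7498
β_Yardley = 0.02907 / 0.03561 = 0.8163
β_P = Σ w_i β_i = 0.11×1.2002 + 0.32×1.9405 + 0.24×1.7498 + 0.33×0.8163 = 1.4423
E(R_P) = R_f + β_P × MRP = 1.51% + 1.4423 × 6.83% = 11.36%

11.36%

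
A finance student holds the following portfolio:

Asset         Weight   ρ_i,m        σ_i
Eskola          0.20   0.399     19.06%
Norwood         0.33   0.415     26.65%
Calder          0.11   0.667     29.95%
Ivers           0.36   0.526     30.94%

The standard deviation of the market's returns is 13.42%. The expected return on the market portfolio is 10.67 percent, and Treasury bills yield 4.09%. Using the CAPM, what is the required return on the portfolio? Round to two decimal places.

β_Eskola = 0.399 × 19.06% / 13.42% = 0.5667
β_Norwood = 0.415 × 26.65% / 13.42% = 0.8241
β_Calder = 0.667 × 29.95% / 13.42% = 1.4886
β_Ivers = 0.526 × 30.94% / 13.42% = 1.2127
β_P = Σ w_i β_i = 0.20×0.5667 + 0.33×0.8241 + 0.11×1.4886 + 0.36×1.2127 = 0.9856
MRP = 10.67% − 4.09% = 6.58%
E(R_P) = R_f + β_P × MRP = 4.09% + 0.9856 × 6.58% = 10.58%

10.58%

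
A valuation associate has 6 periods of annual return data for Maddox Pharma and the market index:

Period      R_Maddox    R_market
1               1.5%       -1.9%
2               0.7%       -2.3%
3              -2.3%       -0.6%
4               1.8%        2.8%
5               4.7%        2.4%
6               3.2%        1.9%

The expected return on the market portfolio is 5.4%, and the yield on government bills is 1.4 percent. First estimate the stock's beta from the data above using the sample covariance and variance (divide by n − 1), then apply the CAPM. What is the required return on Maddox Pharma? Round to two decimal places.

Mean R_i = (1.5 + 0.7 − 2.3 + 1.8 + 4.7 + 3.2) / 6 = 1.6000%
Mean R_m = (-1.9 − 2.3 − 0.6 + 2.8 + 2.4 + 1.9) / 6 = 0.3833%
Σ(R_i − R̄_i)(R_m − R̄_m) = 15.6400  ⇒  Cov = 15.6400 / 5 = 3.1280
Σ(R_m − R̄_m)² = 25.5883  ⇒  Var(R_m) = 25.5883 / 5 = 5.1177
β = Cov / Var(R_m) = 3.1280 / 5.1177 = 0.6112
MRP = 5.4% − 1.4% = 4.00%
E(R) = R_f + β × MRP = 1.4% + 0.6112 × 4.0% = 3.84%

3.84%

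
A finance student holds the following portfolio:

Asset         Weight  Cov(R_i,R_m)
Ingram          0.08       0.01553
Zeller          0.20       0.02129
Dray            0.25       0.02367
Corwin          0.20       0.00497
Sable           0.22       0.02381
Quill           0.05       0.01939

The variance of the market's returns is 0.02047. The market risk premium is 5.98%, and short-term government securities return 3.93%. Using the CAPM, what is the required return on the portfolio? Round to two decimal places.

β_Ingram = 0.01553 / 0.02047 = 0.7587
β_Zeller = 0.02129 / 0.02047 = 1.0401
β_Dray = 0.02367 / 0.02047 = 1.1563
β_Corwin = 0.00497 / 0.02047 = 0.2428
β_Sable = 0.02381 / 0.02047 = 1.1632
β_Quill = 0.01939 / 0.02047 = 0.9472
β_P = Σ w_i β_i = 0.08×0.7587 + 0.20×1.0401 + 0.25×1.1563 + 0.20×0.2428 + 0.22×1.1632 + 0.05×0.9472 = 0.9096
E(R_P) = R_f + β_P × MRP = 3.93% + 0.9096 × 5.98% = 9.37%

9.37%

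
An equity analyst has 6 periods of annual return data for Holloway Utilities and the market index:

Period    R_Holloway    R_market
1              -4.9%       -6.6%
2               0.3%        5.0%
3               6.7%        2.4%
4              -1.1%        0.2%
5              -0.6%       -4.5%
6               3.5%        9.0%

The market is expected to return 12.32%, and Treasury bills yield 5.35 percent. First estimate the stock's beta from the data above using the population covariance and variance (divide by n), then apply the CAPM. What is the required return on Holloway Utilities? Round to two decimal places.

8.63%

Mean R_i = (-4.9 + 0.3 + 6.7 − 1.1 − 0.6 + 3.5) / 6 = 0.6500%
Mean R_m = (-6.6 + 5.0 + 2.4 + 0.2 − 4.5 + 9.0) / 6 = 0.9167%
Σ(R_i − R̄_i)(R_m − R̄_m) = 80.3250  ⇒  Cov = 80.3250 / 6 = 13.3875
Σ(R_m − R̄_m)² = 170.5683  ⇒  Var(R_m) = 170.5683 / 6 = 28.4281
β = Cov / Var(R_m) = 13.3875 / 28.4281 = 0.4709
MRP = 12.32% − 5.35% = 6.97%
E(R) = R_f + β × MRP = 5.35% + 0.4709 × 6.97% = 8.63%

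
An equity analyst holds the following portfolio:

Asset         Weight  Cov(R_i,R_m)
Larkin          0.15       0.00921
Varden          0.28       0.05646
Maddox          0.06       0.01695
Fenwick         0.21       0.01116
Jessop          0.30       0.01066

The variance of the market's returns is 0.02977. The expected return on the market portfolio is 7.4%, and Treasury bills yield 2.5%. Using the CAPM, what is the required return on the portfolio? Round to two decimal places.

β_Larkin = 0.00921 / 0.02977 = 0.3094
β_Varden = 0.05646 / 0.02977 = 1.8965
β_Maddox = 0.01695 / 0.02977 = 0.5694
β_Fenwick = 0.01116 / 0.02977 = 0.3749
β_Jessop = 0.01066 / 0.02977 = 0.3581
β_P = Σ w_i β_i = 0.15×0.3094 + 0.28×1.8965 + 0.06×0.5694 + 0.21×0.3749 + 0.30×0.3581 = 0.7978
MRP = 7.4% − 2.5% = 4.90%
E(R_P) = R_f + β_P × MRP = 2.5% + 0.7978 × 4.9% = 6.41%

6.41%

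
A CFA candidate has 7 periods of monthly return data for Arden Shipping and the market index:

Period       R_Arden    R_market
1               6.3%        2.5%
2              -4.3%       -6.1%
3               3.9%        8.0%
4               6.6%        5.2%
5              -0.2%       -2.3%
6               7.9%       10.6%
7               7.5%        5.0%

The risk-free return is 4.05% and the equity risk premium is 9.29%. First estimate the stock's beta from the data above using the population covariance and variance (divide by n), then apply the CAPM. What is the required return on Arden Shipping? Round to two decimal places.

10.42%

Mean R_i = (6.3 − 4.3 + 3.9 + 6.6 − 0.2 + 7.9 + 7.5) / 7 = 3.9571%
Mean R_m = (2.5 − 6.1 + 8.0 + 5.2 − 2.3 + 10.6 + 5.0) / 7 = 3.2714%
Σ(R_i − R̄_i)(R_m − R̄_m) = 138.5814  ⇒  Cov = 138.5814 / 7 = 19.7973
Σ(R_m − R̄_m)² = 202.2343  ⇒  Var(R_m) = 202.2343 / 7 = 28.8906
β = Cov / Var(R_m) = 19.7973 / 28.8906 = 0.6853
E(R) = R_f + β × MRP = 4.05% + 0.6853 × 9.29% = 10.42%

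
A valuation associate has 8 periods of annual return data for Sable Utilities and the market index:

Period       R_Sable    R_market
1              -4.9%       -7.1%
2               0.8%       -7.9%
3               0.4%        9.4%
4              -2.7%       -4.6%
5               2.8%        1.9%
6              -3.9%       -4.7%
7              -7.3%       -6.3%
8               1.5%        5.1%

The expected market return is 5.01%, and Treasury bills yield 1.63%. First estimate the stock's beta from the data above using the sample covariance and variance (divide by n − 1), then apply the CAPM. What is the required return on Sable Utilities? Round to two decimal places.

2.78%

Mean R_i = (-4.9 + 0.8 + 0.4 − 2.7 + 2.8 − 3.9 − 7.3 + 1.5) / 8 = -1.6625%
Mean R_m = (-7.1 − 7.9 + 9.4 − 4.6 + 1.9 − 4.7 − 6.3 + 5.1) / 8 = -1.7750%
Σ(R_i − R̄_i)(R_m − R̄_m) = 98.3325  ⇒  Cov = 98.3325 / 7 = 14.0475
Σ(R_m − R̄_m)² = 288.5350  ⇒  Var(R_m) = 288.5350 / 7 = 41.2193
β = Cov / Var(R_m) = 14.0475 / 41.2193 = 0.3408
MRP = 5.01% − 1.63% = 3.38%
E(R) = R_f + β × MRP = 1.63% + 0.3408 × 3.38% = 2.78%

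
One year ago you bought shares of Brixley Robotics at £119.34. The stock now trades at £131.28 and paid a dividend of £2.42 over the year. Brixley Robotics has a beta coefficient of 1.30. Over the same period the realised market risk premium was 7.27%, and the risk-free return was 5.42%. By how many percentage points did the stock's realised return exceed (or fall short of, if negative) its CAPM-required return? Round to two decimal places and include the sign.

Realised HPR = (P1 + D1 − P0) / P0 = (131.28 + 2.42 − 119.34) / 119.34 = 14.36 / 119.34 = 12.0328%
CAPM required = R_f + β·MRP = 5.42% + 1.30 × 7.27% = 14.8710%
α = realised − required = 12.0328% − 14.8710% = -2.84%

-2.84%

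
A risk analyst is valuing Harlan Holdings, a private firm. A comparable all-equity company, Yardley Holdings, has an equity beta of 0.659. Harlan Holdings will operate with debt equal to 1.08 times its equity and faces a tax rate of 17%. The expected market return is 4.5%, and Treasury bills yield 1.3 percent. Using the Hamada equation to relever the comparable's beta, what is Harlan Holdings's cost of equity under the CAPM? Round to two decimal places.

5.30%

β_L = β_U × [1 + (1 − t)(D/E)] = 0.659 × [1 + (1 − 0.17) × 1.08]
    = 0.659 × [1 + 0.83 × 1.08] = 0.659 × 1.8964 = 1.2497
MRP = 4.5% − 1.3% = 3.20%
E(R) = R_f + β_L × MRP = 1.3% + 1.2497 × 3.2% = 5.30%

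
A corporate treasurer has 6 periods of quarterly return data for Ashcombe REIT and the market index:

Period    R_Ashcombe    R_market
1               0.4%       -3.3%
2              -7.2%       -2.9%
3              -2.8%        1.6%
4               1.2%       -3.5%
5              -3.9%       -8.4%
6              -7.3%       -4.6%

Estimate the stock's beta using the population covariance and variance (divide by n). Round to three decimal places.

Mean R_i = (0.4 − 7.2 − 2.8 + 1.2 − 3.9 − 7.3) / 6 = -3.2667%
Mean R_m = (-3.3 − 2.9 + 1.6 − 3.5 − 8.4 − 4.6) / 6 = -3.5167%
Σ(R_i − R̄_i)(R_m − R̄_m) = 8.2933  ⇒  Cov = 8.2933 / 6 = 1.3822
Σ(R_m − R̄_m)² = 51.6283  ⇒  Var(R_m) = 51.6283 / 6 = 8.6047
β = Cov / Var(R_m) = 1.3822 / 8.6047 = 0.1606

0.161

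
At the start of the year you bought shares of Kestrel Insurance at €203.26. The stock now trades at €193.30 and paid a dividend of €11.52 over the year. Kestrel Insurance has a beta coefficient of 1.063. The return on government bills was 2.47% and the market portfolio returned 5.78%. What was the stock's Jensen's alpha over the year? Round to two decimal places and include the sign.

-5.22%

Realised HPR = (P1 + D1 − P0) / P0 = (193.30 + 11.52 − 203.26) / 203.26 = 1.56 / 203.26 = 0.7675%
MRP = 5.78% − 2.47% = 3.31%
CAPM required = R_f + β·MRP = 2.47% + 1.063 × 3.31% = 5.98853%
α = realised − required = 0.7675% − 5.98853% = -5.22%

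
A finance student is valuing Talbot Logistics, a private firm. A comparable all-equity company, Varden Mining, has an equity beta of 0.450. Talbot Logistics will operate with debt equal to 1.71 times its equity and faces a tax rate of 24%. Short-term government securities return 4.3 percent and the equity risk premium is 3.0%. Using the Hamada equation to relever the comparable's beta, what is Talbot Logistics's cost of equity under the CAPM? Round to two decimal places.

7.40%

β_L = β_U × [1 + (1 − t)(D/E)] = 0.450 × [1 + (1 − 0.24) × 1.71]
    = 0.450 × [1 + 0.76 × 1.71] = 0.450 × 2.2996 = 1.0348
E(R) = R_f + β_L × MRP = 4.3% + 1.0348 × 3.0% = 7.40%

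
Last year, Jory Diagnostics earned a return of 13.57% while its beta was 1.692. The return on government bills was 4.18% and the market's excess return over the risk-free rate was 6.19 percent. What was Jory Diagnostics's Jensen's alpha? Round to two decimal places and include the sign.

CAPM benchmark = R_f + β(R_m − R_f) = 4.18% + 1.692 × 6.19% = 14.65348%
α = actual − benchmark = 13.57% − 14.65348% = -1.08%

-1.08%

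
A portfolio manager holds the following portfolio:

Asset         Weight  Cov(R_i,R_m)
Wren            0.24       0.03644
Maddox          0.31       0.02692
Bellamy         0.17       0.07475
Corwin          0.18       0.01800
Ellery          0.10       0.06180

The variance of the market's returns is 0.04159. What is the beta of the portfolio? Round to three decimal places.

0.943

β_Wren = 0.03644 / 0.04159 = 0.8762
β_Maddox = 0.02692 / 0.04159 = 0.6473
β_Bellamy = 0.07475 / 0.04159 = 1.7973
β_Corwin = 0.01800 / 0.04159 = 0.4328
β_Ellery = 0.06180 / 0.04159 = 1.4859
β_P = Σ w_i β_i = 0.24×0.8762 + 0.31×0.6473 + 0.17×1.7973 + 0.18×0.4328 + 0.10×1.4859 = 0.9430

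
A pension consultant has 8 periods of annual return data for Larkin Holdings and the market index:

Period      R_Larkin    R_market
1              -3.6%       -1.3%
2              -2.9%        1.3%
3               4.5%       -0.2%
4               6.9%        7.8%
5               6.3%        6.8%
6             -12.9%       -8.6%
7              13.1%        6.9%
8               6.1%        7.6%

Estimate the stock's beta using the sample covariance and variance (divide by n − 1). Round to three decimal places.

Mean R_i = (-3.6 − 2.9 + 4.5 + 6.9 + 6.3 − 12.9 + 13.1 + 6.1) / 8 = 2.1875%
Mean R_m = (-1.3 + 1.3 − 0.2 + 7.8 + 6.8 − 8.6 + 6.9 + 7.6) / 8 = 2.5375%
Σ(R_i − R̄_i)(R_m − R̄_m) = 299.9538  ⇒  Cov = 299.9538 / 7 = 42.8505
Σ(R_m − R̄_m)² = 238.3188  ⇒  Var(R_m) = 238.3188 / 7 = 34.0455
β = Cov / Var(R_m) = 42.8505 / 34.0455 = 1.2586

1.259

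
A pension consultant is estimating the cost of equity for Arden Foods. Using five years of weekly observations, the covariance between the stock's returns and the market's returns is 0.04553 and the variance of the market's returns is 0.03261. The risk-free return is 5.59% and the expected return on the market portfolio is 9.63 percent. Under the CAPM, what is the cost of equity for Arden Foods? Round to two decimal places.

β = Cov(R_i, R_m) / Var(R_m) = 0.04553 / 0.03261 = 1.3962
MRP = 9.63% − 5.59% = 4.04%
E(R) = R_f + β × MRP = 5.59% + 1.3962 × 4.04% = 11.23%

11.23%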